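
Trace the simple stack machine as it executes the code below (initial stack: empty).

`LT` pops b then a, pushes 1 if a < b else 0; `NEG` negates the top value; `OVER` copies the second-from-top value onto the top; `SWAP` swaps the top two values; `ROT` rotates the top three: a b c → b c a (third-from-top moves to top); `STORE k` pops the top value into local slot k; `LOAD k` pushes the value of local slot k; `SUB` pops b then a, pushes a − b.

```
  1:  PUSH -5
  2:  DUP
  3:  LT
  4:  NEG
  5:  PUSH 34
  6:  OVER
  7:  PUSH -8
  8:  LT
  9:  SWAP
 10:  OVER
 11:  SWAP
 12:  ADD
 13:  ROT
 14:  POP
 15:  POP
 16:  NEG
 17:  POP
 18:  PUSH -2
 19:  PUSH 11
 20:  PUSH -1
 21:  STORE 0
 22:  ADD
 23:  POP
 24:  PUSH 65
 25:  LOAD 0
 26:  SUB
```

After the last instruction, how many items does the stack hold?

1

PUSH -5 → -5
DUP     → -5 -5
LT      → 0
NEG     → 0
PUSH 34 → 0 34
OVER    → 0 34 0
PUSH -8 → 0 34 0 -8
LT      → 0 34 0
SWAP    → 0 0 34
OVER    → 0 0 34 0
SWAP    → 0 0 0 34
ADD     → 0 0 34
ROT     → 0 34 0
POP     → 0 34
POP     → 0
NEG     → 0
POP     → (empty)
PUSH -2 → -2
PUSH 11 → -2 11
PUSH -1 → -2 11 -1
STORE 0 → -2 11
ADD     → 9
POP     → (empty)
PUSH 65 → 65
LOAD 0  → 65 -1
SUB     → 66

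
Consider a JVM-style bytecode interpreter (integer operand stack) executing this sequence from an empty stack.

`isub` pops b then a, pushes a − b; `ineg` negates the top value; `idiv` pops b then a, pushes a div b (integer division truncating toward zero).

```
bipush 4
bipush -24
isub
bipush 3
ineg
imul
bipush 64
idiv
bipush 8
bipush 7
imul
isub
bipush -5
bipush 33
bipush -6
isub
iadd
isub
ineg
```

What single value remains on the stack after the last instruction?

91

bipush 4   -> 4
bipush -24 -> 4 -24
isub       -> 28
bipush 3   -> 28 3
ineg       -> 28 -3
imul       -> -84
bipush 64  -> -84 64
idiv       -> -1
bipush 8   -> -1 8
bipush 7   -> -1 8 7
imul       -> -1 56
isub       -> -57
bipush -5  -> -57 -5
bipush 33  -> -57 -5 33
bipush -6  -> -57 -5 33 -6
isub       -> -57 -5 39
iadd       -> -57 34
isub       -> -91
ineg       -> 91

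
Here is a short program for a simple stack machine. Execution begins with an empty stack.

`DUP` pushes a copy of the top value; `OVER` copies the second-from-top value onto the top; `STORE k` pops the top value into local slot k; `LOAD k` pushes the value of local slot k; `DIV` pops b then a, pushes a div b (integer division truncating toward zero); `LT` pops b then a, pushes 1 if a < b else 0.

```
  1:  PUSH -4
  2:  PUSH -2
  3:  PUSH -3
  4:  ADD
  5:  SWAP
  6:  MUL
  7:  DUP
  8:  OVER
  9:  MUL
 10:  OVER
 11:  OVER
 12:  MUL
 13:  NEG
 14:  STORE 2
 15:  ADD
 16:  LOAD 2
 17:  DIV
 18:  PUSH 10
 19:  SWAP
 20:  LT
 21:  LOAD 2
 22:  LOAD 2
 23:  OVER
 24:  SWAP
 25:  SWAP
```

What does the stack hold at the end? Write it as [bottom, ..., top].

PUSH -4 -> [-4]
PUSH -2 -> [-4, -2]
PUSH -3 -> [-4, -2, -3]
ADD     -> [-4, -5]
SWAP    -> [-5, -4]
MUL     -> [20]
DUP     -> [20, 20]
OVER    -> [20, 20, 20]
MUL     -> [20, 400]
OVER    -> [20, 400, 20]
OVER    -> [20, 400, 20, 400]
MUL     -> [20, 400, 8000]
NEG     -> [20, 400, -8000]
STORE 2 -> [20, 400]
ADD     -> [420]
LOAD 2  -> [420, -8000]
DIV     -> [0]
PUSH 10 -> [0, 10]
SWAP    -> [10, 0]
LT      -> [0]
LOAD 2  -> [0, -8000]
LOAD 2  -> [0, -8000, -8000]
OVER    -> [0, -8000, -8000, -8000]
SWAP    -> [0, -8000, -8000, -8000]
SWAP    -> [0, -8000, -8000, -8000]

[0, -8000, -8000, -8000]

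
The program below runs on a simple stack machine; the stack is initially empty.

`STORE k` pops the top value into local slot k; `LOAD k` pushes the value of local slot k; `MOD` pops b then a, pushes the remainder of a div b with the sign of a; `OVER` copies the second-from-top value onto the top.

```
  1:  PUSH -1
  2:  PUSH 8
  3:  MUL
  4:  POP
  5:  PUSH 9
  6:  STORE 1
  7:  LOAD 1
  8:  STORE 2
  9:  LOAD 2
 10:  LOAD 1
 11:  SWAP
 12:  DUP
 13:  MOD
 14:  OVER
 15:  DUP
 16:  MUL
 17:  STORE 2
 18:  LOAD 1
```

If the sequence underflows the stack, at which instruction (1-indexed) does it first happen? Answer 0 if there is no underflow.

0

PUSH -1 : -1
PUSH 8  : -1 8
MUL     : -8
POP     : (empty)
PUSH 9  : 9
STORE 1 : (empty)
LOAD 1  : 9
STORE 2 : (empty)
LOAD 2  : 9
LOAD 1  : 9 9
SWAP    : 9 9
DUP     : 9 9 9
MOD     : 9 0
OVER    : 9 0 9
DUP     : 9 0 9 9
MUL     : 9 0 81
STORE 2 : 9 0
LOAD 1  : 9 0 9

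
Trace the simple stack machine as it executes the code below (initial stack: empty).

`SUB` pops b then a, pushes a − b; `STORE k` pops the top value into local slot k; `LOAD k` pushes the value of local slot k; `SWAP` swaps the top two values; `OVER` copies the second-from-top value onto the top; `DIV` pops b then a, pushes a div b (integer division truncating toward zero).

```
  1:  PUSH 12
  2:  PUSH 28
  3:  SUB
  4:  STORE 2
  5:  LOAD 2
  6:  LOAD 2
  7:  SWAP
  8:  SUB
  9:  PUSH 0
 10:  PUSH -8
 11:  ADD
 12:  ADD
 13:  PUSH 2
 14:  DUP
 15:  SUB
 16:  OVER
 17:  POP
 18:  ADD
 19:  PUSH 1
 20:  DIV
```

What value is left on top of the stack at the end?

-8

PUSH 12 -> 12
PUSH 28 -> 12 28
SUB     -> -16
STORE 2 -> (empty)
LOAD 2  -> -16
LOAD 2  -> -16 -16
SWAP    -> -16 -16
SUB     -> 0
PUSH 0  -> 0 0
PUSH -8 -> 0 0 -8
ADD     -> 0 -8
ADD     -> -8
PUSH 2  -> -8 2
DUP     -> -8 2 2
SUB     -> -8 0
OVER    -> -8 0 -8
POP     -> -8 0
ADD     -> -8
PUSH 1  -> -8 1
DIV     -> -8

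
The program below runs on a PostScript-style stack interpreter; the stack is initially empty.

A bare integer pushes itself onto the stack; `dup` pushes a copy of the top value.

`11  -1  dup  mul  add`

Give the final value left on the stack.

12

11  : [11]
-1  : [11, -1]
dup : [11, -1, -1]
mul : [11, 1]
add : [12]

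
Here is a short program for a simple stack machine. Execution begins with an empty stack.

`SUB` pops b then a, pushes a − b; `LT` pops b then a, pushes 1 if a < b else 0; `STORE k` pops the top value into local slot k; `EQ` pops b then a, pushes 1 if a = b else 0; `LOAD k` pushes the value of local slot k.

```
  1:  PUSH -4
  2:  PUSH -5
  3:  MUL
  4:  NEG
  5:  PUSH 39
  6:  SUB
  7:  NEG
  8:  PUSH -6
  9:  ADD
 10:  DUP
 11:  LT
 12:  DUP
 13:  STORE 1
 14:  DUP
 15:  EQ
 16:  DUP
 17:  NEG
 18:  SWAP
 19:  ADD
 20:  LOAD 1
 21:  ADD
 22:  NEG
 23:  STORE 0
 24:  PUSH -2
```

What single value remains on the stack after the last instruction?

-2

PUSH -4  [-4]
PUSH -5  [-4, -5]
MUL      [20]
NEG      [-20]
PUSH 39  [-20, 39]
SUB      [-59]
NEG      [59]
PUSH -6  [59, -6]
ADD      [53]
DUP      [53, 53]
LT       [0]
DUP      [0, 0]
STORE 1  [0]
DUP      [0, 0]
EQ       [1]
DUP      [1, 1]
NEG      [1, -1]
SWAP     [-1, 1]
ADD      [0]
LOAD 1   [0, 0]
ADD      [0]
NEG      [0]
STORE 0  []
PUSH -2  [-2]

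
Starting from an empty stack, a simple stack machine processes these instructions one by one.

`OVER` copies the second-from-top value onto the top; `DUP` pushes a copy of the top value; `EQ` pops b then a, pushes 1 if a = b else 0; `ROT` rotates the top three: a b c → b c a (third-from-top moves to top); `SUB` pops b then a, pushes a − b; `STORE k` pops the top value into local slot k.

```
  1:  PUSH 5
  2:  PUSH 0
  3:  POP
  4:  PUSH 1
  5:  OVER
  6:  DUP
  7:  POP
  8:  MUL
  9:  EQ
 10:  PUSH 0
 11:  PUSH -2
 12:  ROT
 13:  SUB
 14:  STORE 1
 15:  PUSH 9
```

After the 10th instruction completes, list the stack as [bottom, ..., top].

PUSH 5 → [5]
PUSH 0 → [5, 0]
POP    → [5]
PUSH 1 → [5, 1]
OVER   → [5, 1, 5]
DUP    → [5, 1, 5, 5]
POP    → [5, 1, 5]
MUL    → [5, 5]
EQ     → [1]
PUSH 0 → [1, 0]

[1, 0]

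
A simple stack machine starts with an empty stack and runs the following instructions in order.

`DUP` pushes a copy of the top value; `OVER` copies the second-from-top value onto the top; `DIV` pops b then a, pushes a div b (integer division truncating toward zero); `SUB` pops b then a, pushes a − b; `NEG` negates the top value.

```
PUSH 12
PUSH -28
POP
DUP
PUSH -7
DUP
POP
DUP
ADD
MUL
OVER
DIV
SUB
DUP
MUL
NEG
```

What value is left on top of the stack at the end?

-676

PUSH 12  : [12]
PUSH -28 : [12, -28]
POP      : [12]
DUP      : [12, 12]
PUSH -7  : [12, 12, -7]
DUP      : [12, 12, -7, -7]
POP      : [12, 12, -7]
DUP      : [12, 12, -7, -7]
ADD      : [12, 12, -14]
MUL      : [12, -168]
OVER     : [12, -168, 12]
DIV      : [12, -14]
SUB      : [26]
DUP      : [26, 26]
MUL      : [676]
NEG      : [-676]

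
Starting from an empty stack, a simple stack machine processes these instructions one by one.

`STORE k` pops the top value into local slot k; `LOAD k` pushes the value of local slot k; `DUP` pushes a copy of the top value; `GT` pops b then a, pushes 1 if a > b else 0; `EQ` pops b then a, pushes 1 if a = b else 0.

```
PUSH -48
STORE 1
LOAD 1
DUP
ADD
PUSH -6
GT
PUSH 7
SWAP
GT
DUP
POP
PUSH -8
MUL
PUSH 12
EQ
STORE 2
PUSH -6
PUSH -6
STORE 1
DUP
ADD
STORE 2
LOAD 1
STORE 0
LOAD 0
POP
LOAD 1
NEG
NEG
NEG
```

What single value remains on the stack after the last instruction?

PUSH -48 → -48
STORE 1  → (empty)
LOAD 1   → -48
DUP      → -48 -48
ADD      → -96
PUSH -6  → -96 -6
GT       → 0
PUSH 7   → 0 7
SWAP     → 7 0
GT       → 1
DUP      → 1 1
POP      → 1
PUSH -8  → 1 -8
MUL      → -8
PUSH 12  → -8 12
EQ       → 0
STORE 2  → (empty)
PUSH -6  → -6
PUSH -6  → -6 -6
STORE 1  → -6
DUP      → -6 -6
ADD      → -12
STORE 2  → (empty)
LOAD 1   → -6
STORE 0  → (empty)
LOAD 0   → -6
POP      → (empty)
LOAD 1   → -6
NEG      → 6
NEG      → -6
NEG      → 6

6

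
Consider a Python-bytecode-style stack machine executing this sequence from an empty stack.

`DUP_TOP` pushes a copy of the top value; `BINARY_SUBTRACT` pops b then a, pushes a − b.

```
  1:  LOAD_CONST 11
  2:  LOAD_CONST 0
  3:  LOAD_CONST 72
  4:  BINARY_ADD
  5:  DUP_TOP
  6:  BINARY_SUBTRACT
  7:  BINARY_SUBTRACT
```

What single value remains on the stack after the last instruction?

11

LOAD_CONST 11    11
LOAD_CONST 0     11 0
LOAD_CONST 72    11 0 72
BINARY_ADD       11 72
DUP_TOP          11 72 72
BINARY_SUBTRACT  11 0
BINARY_SUBTRACT  11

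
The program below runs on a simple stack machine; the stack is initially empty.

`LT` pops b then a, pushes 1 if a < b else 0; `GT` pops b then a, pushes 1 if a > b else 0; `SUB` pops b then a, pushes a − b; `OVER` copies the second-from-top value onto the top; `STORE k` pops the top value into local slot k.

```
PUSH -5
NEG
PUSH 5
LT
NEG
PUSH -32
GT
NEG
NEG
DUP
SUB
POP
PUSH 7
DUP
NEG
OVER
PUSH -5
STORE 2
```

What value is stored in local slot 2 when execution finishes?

PUSH -5  → -5
NEG      → 5
PUSH 5   → 5 5
LT       → 0
NEG      → 0
PUSH -32 → 0 -32
GT       → 1
NEG      → -1
NEG      → 1
DUP      → 1 1
SUB      → 0
POP      → (empty)
PUSH 7   → 7
DUP      → 7 7
NEG      → 7 -7
OVER     → 7 -7 7
PUSH -5  → 7 -7 7 -5
STORE 2  → 7 -7 7

-5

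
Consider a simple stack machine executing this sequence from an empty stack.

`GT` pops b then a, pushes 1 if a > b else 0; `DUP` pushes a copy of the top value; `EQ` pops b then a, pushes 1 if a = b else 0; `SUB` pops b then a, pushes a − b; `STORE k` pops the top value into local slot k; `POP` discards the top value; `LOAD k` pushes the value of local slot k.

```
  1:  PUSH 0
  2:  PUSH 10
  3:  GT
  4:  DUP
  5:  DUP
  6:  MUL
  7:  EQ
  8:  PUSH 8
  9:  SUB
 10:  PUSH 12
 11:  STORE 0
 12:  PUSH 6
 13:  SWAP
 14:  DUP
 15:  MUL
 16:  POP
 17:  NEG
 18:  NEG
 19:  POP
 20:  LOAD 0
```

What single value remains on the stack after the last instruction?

PUSH 0  -> 0
PUSH 10 -> 0 10
GT      -> 0
DUP     -> 0 0
DUP     -> 0 0 0
MUL     -> 0 0
EQ      -> 1
PUSH 8  -> 1 8
SUB     -> -7
PUSH 12 -> -7 12
STORE 0 -> -7
PUSH 6  -> -7 6
SWAP    -> 6 -7
DUP     -> 6 -7 -7
MUL     -> 6 49
POP     -> 6
NEG     -> -6
NEG     -> 6
POP     -> (empty)
LOAD 0  -> 12

12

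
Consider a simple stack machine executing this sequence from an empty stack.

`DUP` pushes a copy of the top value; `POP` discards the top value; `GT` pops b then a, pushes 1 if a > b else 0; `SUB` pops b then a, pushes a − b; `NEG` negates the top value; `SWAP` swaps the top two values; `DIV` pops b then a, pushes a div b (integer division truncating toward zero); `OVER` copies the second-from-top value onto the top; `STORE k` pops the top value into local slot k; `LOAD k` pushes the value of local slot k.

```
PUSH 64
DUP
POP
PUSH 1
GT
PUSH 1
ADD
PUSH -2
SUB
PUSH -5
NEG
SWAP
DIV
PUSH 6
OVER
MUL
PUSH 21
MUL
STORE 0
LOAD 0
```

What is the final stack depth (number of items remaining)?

2

PUSH 64 : [64]
DUP     : [64, 64]
POP     : [64]
PUSH 1  : [64, 1]
GT      : [1]
PUSH 1  : [1, 1]
ADD     : [2]
PUSH -2 : [2, -2]
SUB     : [4]
PUSH -5 : [4, -5]
NEG     : [4, 5]
SWAP    : [5, 4]
DIV     : [1]
PUSH 6  : [1, 6]
OVER    : [1, 6, 1]
MUL     : [1, 6]
PUSH 21 : [1, 6, 21]
MUL     : [1, 126]
STORE 0 : [1]
LOAD 0  : [1, 126]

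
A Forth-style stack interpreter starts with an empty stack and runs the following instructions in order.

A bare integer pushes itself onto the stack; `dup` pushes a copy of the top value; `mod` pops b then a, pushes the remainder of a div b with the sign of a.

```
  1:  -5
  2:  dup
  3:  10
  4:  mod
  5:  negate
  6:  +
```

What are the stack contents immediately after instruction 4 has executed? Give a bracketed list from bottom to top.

[-5, -5]

-5  : -5
dup : -5 -5
10  : -5 -5 10
mod : -5 -5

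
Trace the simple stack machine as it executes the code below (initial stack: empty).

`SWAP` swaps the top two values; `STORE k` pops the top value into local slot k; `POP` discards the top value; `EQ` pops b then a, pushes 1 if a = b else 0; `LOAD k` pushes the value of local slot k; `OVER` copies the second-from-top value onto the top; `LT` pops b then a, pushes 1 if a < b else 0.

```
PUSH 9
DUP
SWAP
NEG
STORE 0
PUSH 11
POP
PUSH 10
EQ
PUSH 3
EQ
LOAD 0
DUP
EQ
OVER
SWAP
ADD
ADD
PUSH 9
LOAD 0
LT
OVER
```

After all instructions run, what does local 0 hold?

-9

PUSH 9   9
DUP      9 9
SWAP     9 9
NEG      9 -9
STORE 0  9
PUSH 11  9 11
POP      9
PUSH 10  9 10
EQ       0
PUSH 3   0 3
EQ       0
LOAD 0   0 -9
DUP      0 -9 -9
EQ       0 1
OVER     0 1 0
SWAP     0 0 1
ADD      0 1
ADD      1
PUSH 9   1 9
LOAD 0   1 9 -9
LT       1 0
OVER     1 0 1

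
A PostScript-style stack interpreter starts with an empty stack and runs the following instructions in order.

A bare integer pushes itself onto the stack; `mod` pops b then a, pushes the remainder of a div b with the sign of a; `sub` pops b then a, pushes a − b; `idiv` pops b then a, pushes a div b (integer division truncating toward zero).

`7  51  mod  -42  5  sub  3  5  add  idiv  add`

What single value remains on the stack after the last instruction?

7    -> [7]
51   -> [7, 51]
mod  -> [7]
-42  -> [7, -42]
5    -> [7, -42, 5]
sub  -> [7, -47]
3    -> [7, -47, 3]
5    -> [7, -47, 3, 5]
add  -> [7, -47, 8]
idiv -> [7, -5]
add  -> [2]

2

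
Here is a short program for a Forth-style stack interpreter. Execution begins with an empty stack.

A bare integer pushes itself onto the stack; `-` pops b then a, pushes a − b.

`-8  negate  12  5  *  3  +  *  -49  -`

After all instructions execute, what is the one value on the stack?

553

-8     : [-8]
negate : [8]
12     : [8, 12]
5      : [8, 12, 5]
*      : [8, 60]
3      : [8, 60, 3]
+      : [8, 63]
*      : [504]
-49    : [504, -49]
-      : [553]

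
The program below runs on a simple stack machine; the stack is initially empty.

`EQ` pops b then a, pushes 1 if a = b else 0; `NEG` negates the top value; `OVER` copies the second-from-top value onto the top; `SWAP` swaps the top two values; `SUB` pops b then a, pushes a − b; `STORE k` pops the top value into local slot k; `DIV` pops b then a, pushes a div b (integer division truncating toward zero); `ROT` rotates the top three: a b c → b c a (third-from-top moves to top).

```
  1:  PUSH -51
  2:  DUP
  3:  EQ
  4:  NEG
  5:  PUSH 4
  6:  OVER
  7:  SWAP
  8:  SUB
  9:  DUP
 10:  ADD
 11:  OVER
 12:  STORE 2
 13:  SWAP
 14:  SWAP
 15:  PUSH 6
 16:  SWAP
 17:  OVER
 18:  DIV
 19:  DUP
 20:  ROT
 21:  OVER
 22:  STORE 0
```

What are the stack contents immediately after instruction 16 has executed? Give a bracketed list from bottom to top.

[-1, 6, -10]

PUSH -51 : -51
DUP      : -51 -51
EQ       : 1
NEG      : -1
PUSH 4   : -1 4
OVER     : -1 4 -1
SWAP     : -1 -1 4
SUB      : -1 -5
DUP      : -1 -5 -5
ADD      : -1 -10
OVER     : -1 -10 -1
STORE 2  : -1 -10
SWAP     : -10 -1
SWAP     : -1 -10
PUSH 6   : -1 -10 6
SWAP     : -1 6 -10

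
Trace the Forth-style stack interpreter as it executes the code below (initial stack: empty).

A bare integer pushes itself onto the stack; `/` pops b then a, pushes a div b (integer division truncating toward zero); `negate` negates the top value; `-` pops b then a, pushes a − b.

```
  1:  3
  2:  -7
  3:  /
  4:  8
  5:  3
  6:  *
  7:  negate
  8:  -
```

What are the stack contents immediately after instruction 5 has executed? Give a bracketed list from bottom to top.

[0, 8, 3]

3  : 3
-7 : 3 -7
/  : 0
8  : 0 8
3  : 0 8 3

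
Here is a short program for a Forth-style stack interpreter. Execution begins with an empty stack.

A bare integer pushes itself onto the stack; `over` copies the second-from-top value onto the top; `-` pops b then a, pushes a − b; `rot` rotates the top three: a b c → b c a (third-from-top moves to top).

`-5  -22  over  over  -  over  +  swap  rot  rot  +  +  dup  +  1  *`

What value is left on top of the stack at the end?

-64

-5   → [-5]
-22  → [-5, -22]
over → [-5, -22, -5]
over → [-5, -22, -5, -22]
-    → [-5, -22, 17]
over → [-5, -22, 17, -22]
+    → [-5, -22, -5]
swap → [-5, -5, -22]
rot  → [-5, -22, -5]
rot  → [-22, -5, -5]
+    → [-22, -10]
+    → [-32]
dup  → [-32, -32]
+    → [-64]
1    → [-64, 1]
*    → [-64]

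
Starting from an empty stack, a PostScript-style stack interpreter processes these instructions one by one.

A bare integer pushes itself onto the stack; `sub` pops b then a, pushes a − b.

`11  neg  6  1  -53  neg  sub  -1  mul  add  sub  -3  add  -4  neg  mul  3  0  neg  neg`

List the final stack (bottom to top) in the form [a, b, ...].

[-288, 3, 0]

11   [11]
neg  [-11]
6    [-11, 6]
1    [-11, 6, 1]
-53  [-11, 6, 1, -53]
neg  [-11, 6, 1, 53]
sub  [-11, 6, -52]
-1   [-11, 6, -52, -1]
mul  [-11, 6, 52]
add  [-11, 58]
sub  [-69]
-3   [-69, -3]
add  [-72]
-4   [-72, -4]
neg  [-72, 4]
mul  [-288]
3    [-288, 3]
0    [-288, 3, 0]
neg  [-288, 3, 0]
neg  [-288, 3, 0]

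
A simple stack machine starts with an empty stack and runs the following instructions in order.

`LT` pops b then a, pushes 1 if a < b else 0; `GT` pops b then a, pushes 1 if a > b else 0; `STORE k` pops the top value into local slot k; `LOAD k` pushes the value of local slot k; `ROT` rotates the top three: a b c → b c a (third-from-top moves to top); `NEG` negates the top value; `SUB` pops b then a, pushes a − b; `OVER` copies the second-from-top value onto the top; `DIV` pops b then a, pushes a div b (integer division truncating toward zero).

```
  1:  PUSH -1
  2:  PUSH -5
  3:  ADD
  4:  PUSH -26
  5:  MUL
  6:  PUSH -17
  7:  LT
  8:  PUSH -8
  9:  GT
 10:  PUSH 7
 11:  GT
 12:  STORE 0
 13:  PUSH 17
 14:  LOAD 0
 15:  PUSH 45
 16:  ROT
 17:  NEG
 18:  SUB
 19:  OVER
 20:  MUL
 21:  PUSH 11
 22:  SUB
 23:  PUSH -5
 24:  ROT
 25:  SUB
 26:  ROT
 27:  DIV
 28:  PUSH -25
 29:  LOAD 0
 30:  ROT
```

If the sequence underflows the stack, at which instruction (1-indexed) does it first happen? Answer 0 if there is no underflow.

PUSH -1  : [-1]
PUSH -5  : [-1, -5]
ADD      : [-6]
PUSH -26 : [-6, -26]
MUL      : [156]
PUSH -17 : [156, -17]
LT       : [0]
PUSH -8  : [0, -8]
GT       : [1]
PUSH 7   : [1, 7]
GT       : [0]
STORE 0  : []
PUSH 17  : [17]
LOAD 0   : [17, 0]
PUSH 45  : [17, 0, 45]
ROT      : [0, 45, 17]
NEG      : [0, 45, -17]
SUB      : [0, 62]
OVER     : [0, 62, 0]
MUL      : [0, 0]
PUSH 11  : [0, 0, 11]
SUB      : [0, -11]
PUSH -5  : [0, -11, -5]
ROT      : [-11, -5, 0]
SUB      : [-11, -5]
ROT  — needs 3 operands, stack has 2 → underflow

26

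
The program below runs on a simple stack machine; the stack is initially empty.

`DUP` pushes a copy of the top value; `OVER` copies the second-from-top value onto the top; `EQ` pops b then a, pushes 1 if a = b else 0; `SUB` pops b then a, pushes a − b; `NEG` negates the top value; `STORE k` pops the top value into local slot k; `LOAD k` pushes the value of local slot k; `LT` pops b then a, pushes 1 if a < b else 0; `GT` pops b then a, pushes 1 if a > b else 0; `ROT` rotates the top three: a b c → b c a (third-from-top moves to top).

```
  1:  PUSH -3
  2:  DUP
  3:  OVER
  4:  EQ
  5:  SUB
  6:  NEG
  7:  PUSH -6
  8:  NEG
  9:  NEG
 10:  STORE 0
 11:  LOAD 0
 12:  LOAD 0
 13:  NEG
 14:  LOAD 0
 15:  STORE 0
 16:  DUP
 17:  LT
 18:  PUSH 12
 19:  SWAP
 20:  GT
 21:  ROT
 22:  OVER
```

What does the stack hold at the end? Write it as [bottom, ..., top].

[-6, 1, 4, 1]

PUSH -3 -> [-3]
DUP     -> [-3, -3]
OVER    -> [-3, -3, -3]
EQ      -> [-3, 1]
SUB     -> [-4]
NEG     -> [4]
PUSH -6 -> [4, -6]
NEG     -> [4, 6]
NEG     -> [4, -6]
STORE 0 -> [4]
LOAD 0  -> [4, -6]
LOAD 0  -> [4, -6, -6]
NEG     -> [4, -6, 6]
LOAD 0  -> [4, -6, 6, -6]
STORE 0 -> [4, -6, 6]
DUP     -> [4, -6, 6, 6]
LT      -> [4, -6, 0]
PUSH 12 -> [4, -6, 0, 12]
SWAP    -> [4, -6, 12, 0]
GT      -> [4, -6, 1]
ROT     -> [-6, 1, 4]
OVER    -> [-6, 1, 4, 1]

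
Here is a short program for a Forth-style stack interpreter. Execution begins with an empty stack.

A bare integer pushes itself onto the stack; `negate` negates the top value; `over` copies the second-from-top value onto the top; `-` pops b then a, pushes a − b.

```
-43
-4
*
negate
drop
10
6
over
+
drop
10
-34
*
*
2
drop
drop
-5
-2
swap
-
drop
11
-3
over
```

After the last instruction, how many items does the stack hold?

-43    -> -43
-4     -> -43 -4
*      -> 172
negate -> -172
drop   -> (empty)
10     -> 10
6      -> 10 6
over   -> 10 6 10
+      -> 10 16
drop   -> 10
10     -> 10 10
-34    -> 10 10 -34
*      -> 10 -340
*      -> -3400
2      -> -3400 2
drop   -> -3400
drop   -> (empty)
-5     -> -5
-2     -> -5 -2
swap   -> -2 -5
-      -> 3
drop   -> (empty)
11     -> 11
-3     -> 11 -3
over   -> 11 -3 11

3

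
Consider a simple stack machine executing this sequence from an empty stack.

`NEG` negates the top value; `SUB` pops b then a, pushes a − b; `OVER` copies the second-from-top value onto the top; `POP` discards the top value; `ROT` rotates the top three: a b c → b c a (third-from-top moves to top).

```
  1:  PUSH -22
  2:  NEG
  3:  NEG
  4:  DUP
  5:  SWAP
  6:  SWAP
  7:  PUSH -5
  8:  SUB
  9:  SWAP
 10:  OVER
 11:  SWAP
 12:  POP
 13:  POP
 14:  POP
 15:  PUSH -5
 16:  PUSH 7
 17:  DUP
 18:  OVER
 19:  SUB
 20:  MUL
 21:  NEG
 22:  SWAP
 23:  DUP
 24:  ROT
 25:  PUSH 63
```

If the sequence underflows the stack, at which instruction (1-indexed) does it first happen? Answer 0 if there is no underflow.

PUSH -22 → -22
NEG      → 22
NEG      → -22
DUP      → -22 -22
SWAP     → -22 -22
SWAP     → -22 -22
PUSH -5  → -22 -22 -5
SUB      → -22 -17
SWAP     → -17 -22
OVER     → -17 -22 -17
SWAP     → -17 -17 -22
POP      → -17 -17
POP      → -17
POP      → (empty)
PUSH -5  → -5
PUSH 7   → -5 7
DUP      → -5 7 7
OVER     → -5 7 7 7
SUB      → -5 7 0
MUL      → -5 0
NEG      → -5 0
SWAP     → 0 -5
DUP      → 0 -5 -5
ROT      → -5 -5 0
PUSH 63  → -5 -5 0 63

0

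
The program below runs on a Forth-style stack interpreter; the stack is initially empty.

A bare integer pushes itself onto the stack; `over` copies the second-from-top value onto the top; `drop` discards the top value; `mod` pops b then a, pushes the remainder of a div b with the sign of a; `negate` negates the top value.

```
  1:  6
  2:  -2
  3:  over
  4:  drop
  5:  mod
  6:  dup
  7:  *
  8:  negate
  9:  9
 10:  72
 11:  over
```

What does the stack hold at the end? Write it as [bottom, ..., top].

6      : 6
-2     : 6 -2
over   : 6 -2 6
drop   : 6 -2
mod    : 0
dup    : 0 0
*      : 0
negate : 0
9      : 0 9
72     : 0 9 72
over   : 0 9 72 9

[0, 9, 72, 9]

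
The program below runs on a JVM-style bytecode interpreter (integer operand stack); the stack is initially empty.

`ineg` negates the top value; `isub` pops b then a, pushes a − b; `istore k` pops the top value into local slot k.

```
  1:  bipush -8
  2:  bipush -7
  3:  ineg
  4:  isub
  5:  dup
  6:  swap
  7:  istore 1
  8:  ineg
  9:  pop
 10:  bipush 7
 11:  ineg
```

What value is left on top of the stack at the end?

bipush -8 : [-8]
bipush -7 : [-8, -7]
ineg      : [-8, 7]
isub      : [-15]
dup       : [-15, -15]
swap      : [-15, -15]
istore 1  : [-15]
ineg      : [15]
pop       : []
bipush 7  : [7]
ineg      : [-7]

-7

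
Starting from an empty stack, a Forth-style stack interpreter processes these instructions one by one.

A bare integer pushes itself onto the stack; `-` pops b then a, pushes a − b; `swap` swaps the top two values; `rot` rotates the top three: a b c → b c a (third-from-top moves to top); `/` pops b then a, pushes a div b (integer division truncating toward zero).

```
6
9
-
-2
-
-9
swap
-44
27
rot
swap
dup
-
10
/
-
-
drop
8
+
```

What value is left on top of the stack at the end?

-1

6    -> 6
9    -> 6 9
-    -> -3
-2   -> -3 -2
-    -> -1
-9   -> -1 -9
swap -> -9 -1
-44  -> -9 -1 -44
27   -> -9 -1 -44 27
rot  -> -9 -44 27 -1
swap -> -9 -44 -1 27
dup  -> -9 -44 -1 27 27
-    -> -9 -44 -1 0
10   -> -9 -44 -1 0 10
/    -> -9 -44 -1 0
-    -> -9 -44 -1
-    -> -9 -43
drop -> -9
8    -> -9 8
+    -> -1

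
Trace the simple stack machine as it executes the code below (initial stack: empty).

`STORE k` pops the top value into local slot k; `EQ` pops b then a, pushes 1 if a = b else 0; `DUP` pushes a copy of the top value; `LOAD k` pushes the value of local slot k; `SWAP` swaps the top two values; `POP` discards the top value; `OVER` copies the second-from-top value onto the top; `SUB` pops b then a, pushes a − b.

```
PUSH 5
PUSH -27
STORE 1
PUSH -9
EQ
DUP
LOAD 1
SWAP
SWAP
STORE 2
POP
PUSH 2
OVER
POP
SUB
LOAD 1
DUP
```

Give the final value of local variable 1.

-27

PUSH 5   -> 5
PUSH -27 -> 5 -27
STORE 1  -> 5
PUSH -9  -> 5 -9
EQ       -> 0
DUP      -> 0 0
LOAD 1   -> 0 0 -27
SWAP     -> 0 -27 0
SWAP     -> 0 0 -27
STORE 2  -> 0 0
POP      -> 0
PUSH 2   -> 0 2
OVER     -> 0 2 0
POP      -> 0 2
SUB      -> -2
LOAD 1   -> -2 -27
DUP      -> -2 -27 -27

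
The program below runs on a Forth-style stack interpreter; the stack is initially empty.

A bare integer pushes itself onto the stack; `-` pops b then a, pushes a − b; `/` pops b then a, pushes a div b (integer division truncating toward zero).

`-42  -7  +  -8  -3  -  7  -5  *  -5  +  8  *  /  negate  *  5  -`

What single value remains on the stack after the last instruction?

-5

-42    -> -42
-7     -> -42 -7
+      -> -49
-8     -> -49 -8
-3     -> -49 -8 -3
-      -> -49 -5
7      -> -49 -5 7
-5     -> -49 -5 7 -5
*      -> -49 -5 -35
-5     -> -49 -5 -35 -5
+      -> -49 -5 -40
8      -> -49 -5 -40 8
*      -> -49 -5 -320
/      -> -49 0
negate -> -49 0
*      -> 0
5      -> 0 5
-      -> -5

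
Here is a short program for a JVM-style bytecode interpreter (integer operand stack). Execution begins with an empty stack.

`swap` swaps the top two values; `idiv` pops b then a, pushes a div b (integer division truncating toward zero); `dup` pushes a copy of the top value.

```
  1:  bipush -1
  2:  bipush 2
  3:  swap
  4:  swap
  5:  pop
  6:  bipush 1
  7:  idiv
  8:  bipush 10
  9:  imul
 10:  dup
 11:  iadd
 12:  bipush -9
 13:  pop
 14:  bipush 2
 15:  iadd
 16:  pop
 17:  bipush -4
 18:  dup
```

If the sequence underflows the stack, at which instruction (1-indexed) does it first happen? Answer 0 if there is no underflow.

bipush -1 : [-1]
bipush 2  : [-1, 2]
swap      : [2, -1]
swap      : [-1, 2]
pop       : [-1]
bipush 1  : [-1, 1]
idiv      : [-1]
bipush 10 : [-1, 10]
imul      : [-10]
dup       : [-10, -10]
iadd      : [-20]
bipush -9 : [-20, -9]
pop       : [-20]
bipush 2  : [-20, 2]
iadd      : [-18]
pop       : []
bipush -4 : [-4]
dup       : [-4, -4]

0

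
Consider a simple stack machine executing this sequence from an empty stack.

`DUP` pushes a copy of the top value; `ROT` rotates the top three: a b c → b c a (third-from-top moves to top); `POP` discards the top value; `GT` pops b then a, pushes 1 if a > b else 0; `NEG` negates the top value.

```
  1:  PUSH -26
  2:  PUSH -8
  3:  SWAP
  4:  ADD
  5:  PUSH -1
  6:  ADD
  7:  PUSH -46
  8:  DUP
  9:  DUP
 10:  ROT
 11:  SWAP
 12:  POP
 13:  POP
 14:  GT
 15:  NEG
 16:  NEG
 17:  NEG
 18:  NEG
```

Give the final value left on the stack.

1

PUSH -26  -26
PUSH -8   -26 -8
SWAP      -8 -26
ADD       -34
PUSH -1   -34 -1
ADD       -35
PUSH -46  -35 -46
DUP       -35 -46 -46
DUP       -35 -46 -46 -46
ROT       -35 -46 -46 -46
SWAP      -35 -46 -46 -46
POP       -35 -46 -46
POP       -35 -46
GT        1
NEG       -1
NEG       1
NEG       -1
NEG       1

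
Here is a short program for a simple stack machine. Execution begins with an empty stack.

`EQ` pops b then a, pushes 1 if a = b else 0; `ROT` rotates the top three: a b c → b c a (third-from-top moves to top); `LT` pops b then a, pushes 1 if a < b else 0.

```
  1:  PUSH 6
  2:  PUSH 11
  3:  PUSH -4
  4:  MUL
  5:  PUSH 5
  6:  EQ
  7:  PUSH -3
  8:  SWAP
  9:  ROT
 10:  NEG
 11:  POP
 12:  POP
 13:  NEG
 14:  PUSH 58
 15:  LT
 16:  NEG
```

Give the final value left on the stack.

PUSH 6  : 6
PUSH 11 : 6 11
PUSH -4 : 6 11 -4
MUL     : 6 -44
PUSH 5  : 6 -44 5
EQ      : 6 0
PUSH -3 : 6 0 -3
SWAP    : 6 -3 0
ROT     : -3 0 6
NEG     : -3 0 -6
POP     : -3 0
POP     : -3
NEG     : 3
PUSH 58 : 3 58
LT      : 1
NEG     : -1

-1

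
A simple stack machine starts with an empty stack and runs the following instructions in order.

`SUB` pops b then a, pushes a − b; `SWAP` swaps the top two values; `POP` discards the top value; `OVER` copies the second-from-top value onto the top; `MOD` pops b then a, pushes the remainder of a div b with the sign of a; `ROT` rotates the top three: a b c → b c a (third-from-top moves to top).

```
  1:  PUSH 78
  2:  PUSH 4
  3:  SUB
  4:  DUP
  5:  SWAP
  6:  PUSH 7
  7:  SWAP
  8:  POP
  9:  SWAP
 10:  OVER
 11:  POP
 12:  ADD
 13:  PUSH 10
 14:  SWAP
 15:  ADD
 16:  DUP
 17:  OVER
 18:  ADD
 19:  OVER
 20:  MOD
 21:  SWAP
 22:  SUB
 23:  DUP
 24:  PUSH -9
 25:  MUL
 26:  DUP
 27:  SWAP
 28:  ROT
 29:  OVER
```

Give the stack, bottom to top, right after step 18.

[91, 182]

PUSH 78 → [78]
PUSH 4  → [78, 4]
SUB     → [74]
DUP     → [74, 74]
SWAP    → [74, 74]
PUSH 7  → [74, 74, 7]
SWAP    → [74, 7, 74]
POP     → [74, 7]
SWAP    → [7, 74]
OVER    → [7, 74, 7]
POP     → [7, 74]
ADD     → [81]
PUSH 10 → [81, 10]
SWAP    → [10, 81]
ADD     → [91]
DUP     → [91, 91]
OVER    → [91, 91, 91]
ADD     → [91, 182]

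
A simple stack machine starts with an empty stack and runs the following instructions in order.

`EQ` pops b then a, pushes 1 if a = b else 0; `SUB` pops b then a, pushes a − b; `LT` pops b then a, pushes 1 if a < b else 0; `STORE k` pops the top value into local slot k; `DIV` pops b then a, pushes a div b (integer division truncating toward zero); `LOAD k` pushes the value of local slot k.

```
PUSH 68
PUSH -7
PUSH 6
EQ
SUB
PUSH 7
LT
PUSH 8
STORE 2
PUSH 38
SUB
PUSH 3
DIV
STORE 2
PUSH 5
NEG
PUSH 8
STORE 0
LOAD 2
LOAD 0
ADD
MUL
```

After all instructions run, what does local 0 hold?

PUSH 68 → [68]
PUSH -7 → [68, -7]
PUSH 6  → [68, -7, 6]
EQ      → [68, 0]
SUB     → [68]
PUSH 7  → [68, 7]
LT      → [0]
PUSH 8  → [0, 8]
STORE 2 → [0]
PUSH 38 → [0, 38]
SUB     → [-38]
PUSH 3  → [-38, 3]
DIV     → [-12]
STORE 2 → []
PUSH 5  → [5]
NEG     → [-5]
PUSH 8  → [-5, 8]
STORE 0 → [-5]
LOAD 2  → [-5, -12]
LOAD 0  → [-5, -12, 8]
ADD     → [-5, -4]
MUL     → [20]

8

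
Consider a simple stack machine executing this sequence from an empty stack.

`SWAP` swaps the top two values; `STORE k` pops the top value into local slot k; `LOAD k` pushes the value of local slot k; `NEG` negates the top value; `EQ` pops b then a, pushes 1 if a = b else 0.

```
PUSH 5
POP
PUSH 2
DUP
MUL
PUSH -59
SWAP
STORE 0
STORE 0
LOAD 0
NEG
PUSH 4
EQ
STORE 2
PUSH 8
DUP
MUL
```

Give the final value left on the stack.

PUSH 5   -> [5]
POP      -> []
PUSH 2   -> [2]
DUP      -> [2, 2]
MUL      -> [4]
PUSH -59 -> [4, -59]
SWAP     -> [-59, 4]
STORE 0  -> [-59]
STORE 0  -> []
LOAD 0   -> [-59]
NEG      -> [59]
PUSH 4   -> [59, 4]
EQ       -> [0]
STORE 2  -> []
PUSH 8   -> [8]
DUP      -> [8, 8]
MUL      -> [64]

64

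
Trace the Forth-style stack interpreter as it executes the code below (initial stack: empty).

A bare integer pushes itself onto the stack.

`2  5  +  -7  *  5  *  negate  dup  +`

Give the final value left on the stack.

2       2
5       2 5
+       7
-7      7 -7
*       -49
5       -49 5
*       -245
negate  245
dup     245 245
+       490

490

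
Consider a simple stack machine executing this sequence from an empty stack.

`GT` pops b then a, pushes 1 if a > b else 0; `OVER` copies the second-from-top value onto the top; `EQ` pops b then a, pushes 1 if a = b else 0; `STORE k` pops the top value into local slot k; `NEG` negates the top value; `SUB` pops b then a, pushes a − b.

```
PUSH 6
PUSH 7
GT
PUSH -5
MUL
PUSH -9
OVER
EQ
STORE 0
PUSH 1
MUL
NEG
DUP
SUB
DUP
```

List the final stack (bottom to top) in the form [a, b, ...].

[0, 0]

PUSH 6  → 6
PUSH 7  → 6 7
GT      → 0
PUSH -5 → 0 -5
MUL     → 0
PUSH -9 → 0 -9
OVER    → 0 -9 0
EQ      → 0 0
STORE 0 → 0
PUSH 1  → 0 1
MUL     → 0
NEG     → 0
DUP     → 0 0
SUB     → 0
DUP     → 0 0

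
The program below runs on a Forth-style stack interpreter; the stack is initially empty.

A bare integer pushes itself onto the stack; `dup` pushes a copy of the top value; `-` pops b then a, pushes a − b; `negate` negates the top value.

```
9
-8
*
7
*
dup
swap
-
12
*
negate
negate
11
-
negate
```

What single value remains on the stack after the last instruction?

9      : 9
-8     : 9 -8
*      : -72
7      : -72 7
*      : -504
dup    : -504 -504
swap   : -504 -504
-      : 0
12     : 0 12
*      : 0
negate : 0
negate : 0
11     : 0 11
-      : -11
negate : 11

11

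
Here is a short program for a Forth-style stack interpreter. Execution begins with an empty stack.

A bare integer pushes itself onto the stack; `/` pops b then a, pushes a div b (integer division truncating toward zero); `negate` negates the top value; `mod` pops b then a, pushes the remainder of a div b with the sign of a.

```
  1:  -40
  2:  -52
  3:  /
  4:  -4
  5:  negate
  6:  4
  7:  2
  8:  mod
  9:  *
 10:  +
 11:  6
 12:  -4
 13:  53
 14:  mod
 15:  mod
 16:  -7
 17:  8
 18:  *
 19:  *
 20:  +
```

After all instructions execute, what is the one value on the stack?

-112

-40    -> -40
-52    -> -40 -52
/      -> 0
-4     -> 0 -4
negate -> 0 4
4      -> 0 4 4
2      -> 0 4 4 2
mod    -> 0 4 0
*      -> 0 0
+      -> 0
6      -> 0 6
-4     -> 0 6 -4
53     -> 0 6 -4 53
mod    -> 0 6 -4
mod    -> 0 2
-7     -> 0 2 -7
8      -> 0 2 -7 8
*      -> 0 2 -56
*      -> 0 -112
+      -> -112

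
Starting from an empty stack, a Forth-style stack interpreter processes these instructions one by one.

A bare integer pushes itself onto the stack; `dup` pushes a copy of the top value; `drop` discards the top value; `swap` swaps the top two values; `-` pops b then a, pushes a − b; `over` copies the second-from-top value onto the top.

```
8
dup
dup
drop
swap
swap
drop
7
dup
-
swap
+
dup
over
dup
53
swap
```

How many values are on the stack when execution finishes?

8    : 8
dup  : 8 8
dup  : 8 8 8
drop : 8 8
swap : 8 8
swap : 8 8
drop : 8
7    : 8 7
dup  : 8 7 7
-    : 8 0
swap : 0 8
+    : 8
dup  : 8 8
over : 8 8 8
dup  : 8 8 8 8
53   : 8 8 8 8 53
swap : 8 8 8 53 8

5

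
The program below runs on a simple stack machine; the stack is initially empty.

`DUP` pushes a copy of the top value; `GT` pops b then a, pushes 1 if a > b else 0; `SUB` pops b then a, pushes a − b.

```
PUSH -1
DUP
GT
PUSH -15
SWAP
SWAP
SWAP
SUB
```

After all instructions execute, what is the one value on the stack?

PUSH -1  → [-1]
DUP      → [-1, -1]
GT       → [0]
PUSH -15 → [0, -15]
SWAP     → [-15, 0]
SWAP     → [0, -15]
SWAP     → [-15, 0]
SUB      → [-15]

-15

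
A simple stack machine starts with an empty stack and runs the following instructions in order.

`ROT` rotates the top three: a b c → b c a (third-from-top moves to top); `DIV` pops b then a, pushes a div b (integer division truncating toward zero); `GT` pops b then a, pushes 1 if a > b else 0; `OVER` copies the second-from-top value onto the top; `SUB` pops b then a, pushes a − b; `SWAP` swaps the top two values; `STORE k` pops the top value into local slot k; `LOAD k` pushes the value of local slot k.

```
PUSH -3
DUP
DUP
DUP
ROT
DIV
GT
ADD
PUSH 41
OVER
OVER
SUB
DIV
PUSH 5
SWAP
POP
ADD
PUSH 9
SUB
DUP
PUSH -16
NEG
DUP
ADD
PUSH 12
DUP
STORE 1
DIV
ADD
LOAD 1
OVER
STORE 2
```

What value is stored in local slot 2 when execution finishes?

PUSH -3   [-3]
DUP       [-3, -3]
DUP       [-3, -3, -3]
DUP       [-3, -3, -3, -3]
ROT       [-3, -3, -3, -3]
DIV       [-3, -3, 1]
GT        [-3, 0]
ADD       [-3]
PUSH 41   [-3, 41]
OVER      [-3, 41, -3]
OVER      [-3, 41, -3, 41]
SUB       [-3, 41, -44]
DIV       [-3, 0]
PUSH 5    [-3, 0, 5]
SWAP      [-3, 5, 0]
POP       [-3, 5]
ADD       [2]
PUSH 9    [2, 9]
SUB       [-7]
DUP       [-7, -7]
PUSH -16  [-7, -7, -16]
NEG       [-7, -7, 16]
DUP       [-7, -7, 16, 16]
ADD       [-7, -7, 32]
PUSH 12   [-7, -7, 32, 12]
DUP       [-7, -7, 32, 12, 12]
STORE 1   [-7, -7, 32, 12]
DIV       [-7, -7, 2]
ADD       [-7, -5]
LOAD 1    [-7, -5, 12]
OVER      [-7, -5, 12, -5]
STORE 2   [-7, -5, 12]

-5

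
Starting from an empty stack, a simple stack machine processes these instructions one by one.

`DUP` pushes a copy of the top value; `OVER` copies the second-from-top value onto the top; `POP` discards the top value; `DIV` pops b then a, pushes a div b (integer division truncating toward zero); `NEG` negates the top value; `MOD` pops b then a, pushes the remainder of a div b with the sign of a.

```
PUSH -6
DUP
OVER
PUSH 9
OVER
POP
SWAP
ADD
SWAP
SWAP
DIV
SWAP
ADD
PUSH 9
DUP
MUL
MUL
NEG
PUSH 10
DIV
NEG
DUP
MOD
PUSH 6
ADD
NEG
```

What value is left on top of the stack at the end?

PUSH -6 → -6
DUP     → -6 -6
OVER    → -6 -6 -6
PUSH 9  → -6 -6 -6 9
OVER    → -6 -6 -6 9 -6
POP     → -6 -6 -6 9
SWAP    → -6 -6 9 -6
ADD     → -6 -6 3
SWAP    → -6 3 -6
SWAP    → -6 -6 3
DIV     → -6 -2
SWAP    → -2 -6
ADD     → -8
PUSH 9  → -8 9
DUP     → -8 9 9
MUL     → -8 81
MUL     → -648
NEG     → 648
PUSH 10 → 648 10
DIV     → 64
NEG     → -64
DUP     → -64 -64
MOD     → 0
PUSH 6  → 0 6
ADD     → 6
NEG     → -6

-6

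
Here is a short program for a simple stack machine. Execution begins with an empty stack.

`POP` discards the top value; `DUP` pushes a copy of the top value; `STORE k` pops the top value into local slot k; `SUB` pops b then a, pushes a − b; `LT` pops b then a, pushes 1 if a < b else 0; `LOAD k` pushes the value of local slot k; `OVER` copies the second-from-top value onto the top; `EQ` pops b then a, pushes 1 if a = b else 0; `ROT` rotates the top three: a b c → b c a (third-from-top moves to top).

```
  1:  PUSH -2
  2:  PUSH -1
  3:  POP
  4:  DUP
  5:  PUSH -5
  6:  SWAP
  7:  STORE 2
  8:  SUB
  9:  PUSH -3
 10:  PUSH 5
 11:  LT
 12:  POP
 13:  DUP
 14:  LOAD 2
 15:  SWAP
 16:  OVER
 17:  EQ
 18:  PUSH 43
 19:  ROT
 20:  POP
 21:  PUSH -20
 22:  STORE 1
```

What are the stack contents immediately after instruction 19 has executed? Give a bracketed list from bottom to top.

[3, 0, 43, -2]

PUSH -2 : -2
PUSH -1 : -2 -1
POP     : -2
DUP     : -2 -2
PUSH -5 : -2 -2 -5
SWAP    : -2 -5 -2
STORE 2 : -2 -5
SUB     : 3
PUSH -3 : 3 -3
PUSH 5  : 3 -3 5
LT      : 3 1
POP     : 3
DUP     : 3 3
LOAD 2  : 3 3 -2
SWAP    : 3 -2 3
OVER    : 3 -2 3 -2
EQ      : 3 -2 0
PUSH 43 : 3 -2 0 43
ROT     : 3 0 43 -2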